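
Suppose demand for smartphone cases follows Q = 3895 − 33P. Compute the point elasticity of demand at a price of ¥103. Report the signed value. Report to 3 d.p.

-6.853

At P = 103, Q = 496.
dQ/dP = −33.
ε = (dQ/dP)(P/Q) = (-33)(103/496).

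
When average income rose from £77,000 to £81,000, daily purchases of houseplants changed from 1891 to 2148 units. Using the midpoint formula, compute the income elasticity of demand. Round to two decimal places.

2.51

ΔQ = 257, ΔI = 4000. Midpoints: Ī = 79,000, Q̄ = 2019.5.
ε_I = (ΔQ/ΔI)(Ī/Q̄) = (257/4000)(79000/2019.5).
ε_I > 0, so the good is normal.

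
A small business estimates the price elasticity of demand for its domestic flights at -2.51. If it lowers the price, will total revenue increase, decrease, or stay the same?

increase

|ε| = 2.51 > 1, so demand is elastic. A price cut therefore raises total revenue.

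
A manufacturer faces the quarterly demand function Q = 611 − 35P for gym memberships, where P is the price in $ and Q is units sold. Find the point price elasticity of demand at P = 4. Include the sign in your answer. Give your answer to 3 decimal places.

-0.297

At P = 4, Q = 471.
dQ/dP = −35.
ε = (dQ/dP)(P/Q) = (-35)(4/471).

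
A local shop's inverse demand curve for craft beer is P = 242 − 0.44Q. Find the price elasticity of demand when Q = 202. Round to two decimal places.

-1.72

At Q = 202, P = 242 − 0.44(202) = 153.12.
dP/dQ = −0.44, so dQ/dP = 1/(−0.44) = -2.273.
ε = (dQ/dP)(P/Q) = (-2.273)(153.12/202).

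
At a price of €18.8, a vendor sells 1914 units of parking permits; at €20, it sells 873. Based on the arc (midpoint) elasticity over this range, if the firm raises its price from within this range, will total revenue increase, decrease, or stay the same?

Arc ε = (-1041/1.2)(19.40/1393.5) ≈ -12.077.
|ε| = 12.08 > 1, so demand is elastic. A price rise therefore reduces total revenue.

decrease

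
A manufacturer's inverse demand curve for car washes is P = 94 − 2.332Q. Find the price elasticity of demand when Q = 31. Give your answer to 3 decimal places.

-0.300

At Q = 31, P = 94 − 2.332(31) = 21.71.
dP/dQ = −2.332, so dQ/dP = 1/(−2.332) = -0.429.
ε = (dQ/dP)(P/Q) = (-0.429)(21.71/31).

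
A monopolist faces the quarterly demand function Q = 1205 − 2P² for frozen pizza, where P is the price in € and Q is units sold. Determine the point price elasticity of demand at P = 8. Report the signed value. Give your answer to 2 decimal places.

At P = 8, Q = 1077.
dQ/dP = −4P = -32.
ε = (dQ/dP)(P/Q) = (-32)(8/1077).

-0.24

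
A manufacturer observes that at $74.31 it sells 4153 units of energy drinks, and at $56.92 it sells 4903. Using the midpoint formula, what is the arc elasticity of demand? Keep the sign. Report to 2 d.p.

-0.62

ΔQ = 4903 − 4153 = 750; ΔP = 56.92 − 74.31 = -17.39.
Midpoints: P̄ = 65.62, Q̄ = 4528.0.
ε = (ΔQ/ΔP)(P̄/Q̄) = (750/-17.39)(65.62/4528.0).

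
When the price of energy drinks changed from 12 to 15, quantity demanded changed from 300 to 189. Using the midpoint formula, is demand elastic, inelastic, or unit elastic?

elastic

Arc ε ≈ -2.043.
|ε| = 2.04 > 1.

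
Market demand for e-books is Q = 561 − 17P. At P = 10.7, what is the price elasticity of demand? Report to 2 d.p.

At P = 10.7, Q = 379.100.
dQ/dP = −17.
ε = (dQ/dP)(P/Q) = (-17)(10.7/379.100).
|ε| < 1, so demand is inelastic at this price.

-0.48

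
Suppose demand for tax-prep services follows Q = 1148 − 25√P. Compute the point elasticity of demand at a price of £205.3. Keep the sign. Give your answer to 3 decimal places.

At P = 205.3, Q = 789.793.
dQ/dP = −25/(2√P) = -0.872.
ε = (dQ/dP)(P/Q) = (-0.872)(205.3/789.793).

-0.227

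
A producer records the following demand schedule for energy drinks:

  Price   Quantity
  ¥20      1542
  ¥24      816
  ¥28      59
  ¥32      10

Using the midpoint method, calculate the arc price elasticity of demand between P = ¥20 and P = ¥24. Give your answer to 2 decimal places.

At P = 20, Q = 1542; at P = 24, Q = 816.
ΔQ = -726, ΔP = 4. Midpoints: P̄ = 22.00, Q̄ = 1179.0.
ε = (ΔQ/ΔP)(P̄/Q̄) = (-726/4)(22.00/1179.0).

-3.39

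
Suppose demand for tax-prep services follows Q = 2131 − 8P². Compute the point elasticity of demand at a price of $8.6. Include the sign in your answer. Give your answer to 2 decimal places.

At P = 8.6, Q = 1539.320.
dQ/dP = −16P = -137.600.
ε = (dQ/dP)(P/Q) = (-137.600)(8.6/1539.320).
|ε| < 1, so demand is inelastic at this price.

-0.77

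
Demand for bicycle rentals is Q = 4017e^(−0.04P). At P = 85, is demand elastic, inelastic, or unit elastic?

elastic

Q = 134.060, dQ/dP = -5.362.
ε = (dQ/dP)(P/Q) ≈ -3.400.
|ε| = 3.40 > 1.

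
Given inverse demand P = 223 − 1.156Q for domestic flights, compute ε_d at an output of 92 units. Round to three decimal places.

-1.097

At Q = 92, P = 223 − 1.156(92) = 116.65.
dP/dQ = −1.156, so dQ/dP = 1/(−1.156) = -0.865.
ε = (dQ/dP)(P/Q) = (-0.865)(116.65/92).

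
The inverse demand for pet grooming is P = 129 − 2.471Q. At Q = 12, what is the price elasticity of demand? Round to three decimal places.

At Q = 12, P = 129 − 2.471(12) = 99.35.
dP/dQ = −2.471, so dQ/dP = 1/(−2.471) = -0.405.
ε = (dQ/dP)(P/Q) = (-0.405)(99.35/12).

-3.350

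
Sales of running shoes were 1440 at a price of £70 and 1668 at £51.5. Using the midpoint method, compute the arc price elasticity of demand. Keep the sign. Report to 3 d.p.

-0.482

ΔQ = 1668 − 1440 = 228; ΔP = 51.5 − 70 = -18.5.
Midpoints: P̄ = 60.75, Q̄ = 1554.0.
ε = (ΔQ/ΔP)(P̄/Q̄) = (228/-18.5)(60.75/1554.0).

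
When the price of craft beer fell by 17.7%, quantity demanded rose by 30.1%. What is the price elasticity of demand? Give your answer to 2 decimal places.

-1.70

ε = %ΔQ / %ΔP = (30.1)/(-17.7) = -1.701.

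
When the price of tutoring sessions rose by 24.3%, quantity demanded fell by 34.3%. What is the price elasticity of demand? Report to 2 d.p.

ε = %ΔQ / %ΔP = (-34.3)/(24.3) = -1.412.

-1.41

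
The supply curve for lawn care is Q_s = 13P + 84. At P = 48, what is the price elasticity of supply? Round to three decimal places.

At P = 48, Q_s = 708.
dQ_s/dP = 13.
ε_s = (dQ_s/dP)(P/Q_s) = (13)(48/708).

0.881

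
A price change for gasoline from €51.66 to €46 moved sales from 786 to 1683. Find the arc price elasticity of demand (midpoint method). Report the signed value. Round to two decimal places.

-6.27

ΔQ = 1683 − 786 = 897; ΔP = 46 − 51.66 = -5.66.
Midpoints: P̄ = 48.83, Q̄ = 1234.5.
ε = (ΔQ/ΔP)(P̄/Q̄) = (897/-5.66)(48.83/1234.5).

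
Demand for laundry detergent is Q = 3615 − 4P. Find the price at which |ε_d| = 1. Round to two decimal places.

For linear demand Q = a − bP, ε = −bP/(a − bP). |ε| = 1 when bP = a − bP, i.e. P = a/(2b).
P = 3615/(2·4) = 3615/8 = 451.8750.

451.88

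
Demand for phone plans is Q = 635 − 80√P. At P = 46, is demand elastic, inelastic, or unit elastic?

elastic

Q = 92.414, dQ/dP = -5.898.
ε = (dQ/dP)(P/Q) ≈ -2.936.
|ε| = 2.94 > 1.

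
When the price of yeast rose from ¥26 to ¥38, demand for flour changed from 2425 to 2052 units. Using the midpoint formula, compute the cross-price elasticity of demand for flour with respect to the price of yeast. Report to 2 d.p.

-0.44

ΔQ_x = 2052 − 2425 = -373; ΔP_y = 38 − 26 = 12.
Midpoints: P̄_y = 32.00, Q̄_x = 2238.5.
ε_xy = (ΔQ_x/ΔP_y)(P̄_y/Q̄_x) = (-373/12)(32.00/2238.5).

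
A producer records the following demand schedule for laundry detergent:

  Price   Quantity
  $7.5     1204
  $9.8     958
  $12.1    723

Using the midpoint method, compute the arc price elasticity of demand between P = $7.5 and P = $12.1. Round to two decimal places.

-1.06

At P = 7.5, Q = 1204; at P = 12.1, Q = 723.
ΔQ = -481, ΔP = 4.6. Midpoints: P̄ = 9.80, Q̄ = 963.5.
ε = (ΔQ/ΔP)(P̄/Q̄) = (-481/4.6)(9.80/963.5).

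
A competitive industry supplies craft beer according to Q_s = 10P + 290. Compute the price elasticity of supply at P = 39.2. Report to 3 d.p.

0.575

At P = 39.2, Q_s = 682.
dQ_s/dP = 10.
ε_s = (dQ_s/dP)(P/Q_s) = (10)(39.2/682).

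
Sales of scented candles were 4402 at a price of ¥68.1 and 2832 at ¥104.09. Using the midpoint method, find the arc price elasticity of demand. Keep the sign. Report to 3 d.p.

-1.038

ΔQ = 2832 − 4402 = -1570; ΔP = 104.09 − 68.1 = 35.99.
Midpoints: P̄ = 86.09, Q̄ = 3617.0.
ε = (ΔQ/ΔP)(P̄/Q̄) = (-1570/35.99)(86.09/3617.0).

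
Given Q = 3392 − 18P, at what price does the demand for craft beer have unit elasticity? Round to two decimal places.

For linear demand Q = a − bP, ε = −bP/(a − bP). |ε| = 1 when bP = a − bP, i.e. P = a/(2b).
P = 3392/(2·18) = 3392/36 = 94.2222.

94.22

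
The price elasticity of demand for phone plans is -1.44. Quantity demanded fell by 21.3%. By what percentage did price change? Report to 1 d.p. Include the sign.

14.8%

%ΔP ≈ %ΔQ / ε = (-21.3%)/(-1.44) = 14.79%.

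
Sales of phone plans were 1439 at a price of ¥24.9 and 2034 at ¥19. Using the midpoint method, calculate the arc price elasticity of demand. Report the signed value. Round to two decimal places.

-1.27

ΔQ = 2034 − 1439 = 595; ΔP = 19 − 24.9 = -5.9.
Midpoints: P̄ = 21.95, Q̄ = 1736.5.
ε = (ΔQ/ΔP)(P̄/Q̄) = (595/-5.9)(21.95/1736.5).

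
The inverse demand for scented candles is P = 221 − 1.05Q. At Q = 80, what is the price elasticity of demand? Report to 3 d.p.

-1.631

At Q = 80, P = 221 − 1.05(80) = 137.00.
dP/dQ = −1.05, so dQ/dP = 1/(−1.05) = -0.952.
ε = (dQ/dP)(P/Q) = (-0.952)(137.00/80).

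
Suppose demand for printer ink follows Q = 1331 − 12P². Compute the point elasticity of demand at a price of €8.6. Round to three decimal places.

At P = 8.6, Q = 443.480.
dQ/dP = −24P = -206.400.
ε = (dQ/dP)(P/Q) = (-206.400)(8.6/443.480).

-4.003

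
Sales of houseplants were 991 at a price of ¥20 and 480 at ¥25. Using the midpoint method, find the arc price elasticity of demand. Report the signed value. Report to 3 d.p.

-3.126

ΔQ = 480 − 991 = -511; ΔP = 25 − 20 = 5.
Midpoints: P̄ = 22.50, Q̄ = 735.5.
ε = (ΔQ/ΔP)(P̄/Q̄) = (-511/5)(22.50/735.5).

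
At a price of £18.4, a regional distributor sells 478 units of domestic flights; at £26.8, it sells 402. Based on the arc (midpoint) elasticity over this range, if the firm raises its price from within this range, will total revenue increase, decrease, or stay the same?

increase

Arc ε = (-76/8.4)(22.60/440.0) ≈ -0.465.
|ε| = 0.46 < 1, so demand is inelastic. A price rise therefore raises total revenue.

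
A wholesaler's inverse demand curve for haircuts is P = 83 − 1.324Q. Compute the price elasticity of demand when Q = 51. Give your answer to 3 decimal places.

At Q = 51, P = 83 − 1.324(51) = 15.48.
dP/dQ = −1.324, so dQ/dP = 1/(−1.324) = -0.755.
ε = (dQ/dP)(P/Q) = (-0.755)(15.48/51).

-0.229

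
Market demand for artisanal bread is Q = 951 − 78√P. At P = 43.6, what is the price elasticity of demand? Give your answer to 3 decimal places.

At P = 43.6, Q = 435.964.
dQ/dP = −78/(2√P) = -5.906.
ε = (dQ/dP)(P/Q) = (-5.906)(43.6/435.964).
|ε| < 1, so demand is inelastic at this price.

-0.591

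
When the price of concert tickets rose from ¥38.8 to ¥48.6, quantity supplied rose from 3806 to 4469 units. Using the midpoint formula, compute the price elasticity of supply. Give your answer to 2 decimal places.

ΔQ = 4469 − 3806 = 663; ΔP = 48.6 − 38.8 = 9.8.
Midpoints: P̄ = 43.70, Q̄ = 4137.5.
ε_s = (ΔQ/ΔP)(P̄/Q̄) = (663/9.8)(43.70/4137.5).

0.71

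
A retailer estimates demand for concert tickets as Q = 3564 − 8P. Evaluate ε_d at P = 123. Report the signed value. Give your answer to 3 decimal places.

-0.381

At P = 123, Q = 2580.
dQ/dP = −8.
ε = (dQ/dP)(P/Q) = (-8)(123/2580).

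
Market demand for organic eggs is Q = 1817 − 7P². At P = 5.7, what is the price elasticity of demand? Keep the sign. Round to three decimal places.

-0.286

At P = 5.7, Q = 1589.570.
dQ/dP = −14P = -79.800.
ε = (dQ/dP)(P/Q) = (-79.800)(5.7/1589.570).
|ε| < 1, so demand is inelastic at this price.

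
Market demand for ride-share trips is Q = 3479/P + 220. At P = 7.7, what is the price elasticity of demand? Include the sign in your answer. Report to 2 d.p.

-0.67

At P = 7.7, Q = 671.818.
dQ/dP = −3479/P² = -58.678.
ε = (dQ/dP)(P/Q) = (-58.678)(7.7/671.818).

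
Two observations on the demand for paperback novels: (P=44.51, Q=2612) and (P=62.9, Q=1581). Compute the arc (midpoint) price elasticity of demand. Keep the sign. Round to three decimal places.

-1.436

ΔQ = 1581 − 2612 = -1031; ΔP = 62.9 − 44.51 = 18.39.
Midpoints: P̄ = 53.70, Q̄ = 2096.5.
ε = (ΔQ/ΔP)(P̄/Q̄) = (-1031/18.39)(53.70/2096.5).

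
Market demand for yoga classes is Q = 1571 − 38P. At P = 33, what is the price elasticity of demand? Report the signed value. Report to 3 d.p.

At P = 33, Q = 317.
dQ/dP = −38.
ε = (dQ/dP)(P/Q) = (-38)(33/317).
|ε| > 1, so demand is elastic at this price.

-3.956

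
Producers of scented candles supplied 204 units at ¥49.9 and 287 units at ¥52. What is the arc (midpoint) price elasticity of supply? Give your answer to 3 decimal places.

ΔQ = 287 − 204 = 83; ΔP = 52 − 49.9 = 2.1.
Midpoints: P̄ = 50.95, Q̄ = 245.5.
ε_s = (ΔQ/ΔP)(P̄/Q̄) = (83/2.1)(50.95/245.5).

8.203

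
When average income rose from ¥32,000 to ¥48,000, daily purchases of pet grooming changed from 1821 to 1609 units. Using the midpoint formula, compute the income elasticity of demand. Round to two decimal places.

ΔQ = -212, ΔI = 16000. Midpoints: Ī = 40,000, Q̄ = 1715.0.
ε_I = (ΔQ/ΔI)(Ī/Q̄) = (-212/16000)(40000/1715.0).

-0.31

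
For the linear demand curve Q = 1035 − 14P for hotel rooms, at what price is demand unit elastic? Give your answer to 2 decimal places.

For linear demand Q = a − bP, ε = −bP/(a − bP). |ε| = 1 when bP = a − bP, i.e. P = a/(2b).
P = 1035/(2·14) = 1035/28 = 36.9643.

36.96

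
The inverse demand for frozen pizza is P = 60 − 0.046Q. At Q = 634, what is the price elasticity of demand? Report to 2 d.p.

-1.06

At Q = 634, P = 60 − 0.046(634) = 30.84.
dP/dQ = −0.046, so dQ/dP = 1/(−0.046) = -21.739.
ε = (dQ/dP)(P/Q) = (-21.739)(30.84/634).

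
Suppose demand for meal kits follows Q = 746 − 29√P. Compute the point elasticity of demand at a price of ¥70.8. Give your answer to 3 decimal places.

-0.243

At P = 70.8, Q = 501.986.
dQ/dP = −29/(2√P) = -1.723.
ε = (dQ/dP)(P/Q) = (-1.723)(70.8/501.986).
|ε| < 1, so demand is inelastic at this price.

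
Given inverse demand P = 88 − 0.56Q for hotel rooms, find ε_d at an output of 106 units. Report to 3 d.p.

At Q = 106, P = 88 − 0.56(106) = 28.64.
dP/dQ = −0.56, so dQ/dP = 1/(−0.56) = -1.786.
ε = (dQ/dP)(P/Q) = (-1.786)(28.64/106).

-0.482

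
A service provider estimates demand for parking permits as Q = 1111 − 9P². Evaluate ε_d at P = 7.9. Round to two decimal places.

-2.05

At P = 7.9, Q = 549.310.
dQ/dP = −18P = -142.200.
ε = (dQ/dP)(P/Q) = (-142.200)(7.9/549.310).
|ε| > 1, so demand is elastic at this price.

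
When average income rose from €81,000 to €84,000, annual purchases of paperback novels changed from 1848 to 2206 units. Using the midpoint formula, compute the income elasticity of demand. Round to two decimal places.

4.86

ΔQ = 358, ΔI = 3000. Midpoints: Ī = 82,500, Q̄ = 2027.0.
ε_I = (ΔQ/ΔI)(Ī/Q̄) = (358/3000)(82500/2027.0).
ε_I > 0, so the good is normal.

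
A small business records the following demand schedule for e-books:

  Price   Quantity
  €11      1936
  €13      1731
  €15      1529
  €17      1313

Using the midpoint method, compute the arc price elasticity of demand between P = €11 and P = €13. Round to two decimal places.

-0.67

At P = 11, Q = 1936; at P = 13, Q = 1731.
ΔQ = -205, ΔP = 2. Midpoints: P̄ = 12.00, Q̄ = 1833.5.
ε = (ΔQ/ΔP)(P̄/Q̄) = (-205/2)(12.00/1833.5).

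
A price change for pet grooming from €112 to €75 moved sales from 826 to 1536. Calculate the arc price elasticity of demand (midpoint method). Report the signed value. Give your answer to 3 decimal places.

-1.519

ΔQ = 1536 − 826 = 710; ΔP = 75 − 112 = -37.
Midpoints: P̄ = 93.50, Q̄ = 1181.0.
ε = (ΔQ/ΔP)(P̄/Q̄) = (710/-37)(93.50/1181.0).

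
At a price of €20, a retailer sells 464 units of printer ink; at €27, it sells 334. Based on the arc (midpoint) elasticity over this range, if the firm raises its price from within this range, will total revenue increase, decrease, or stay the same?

decrease

Arc ε = (-130/7)(23.50/399.0) ≈ -1.094.
|ε| = 1.09 > 1, so demand is elastic. A price rise therefore reduces total revenue.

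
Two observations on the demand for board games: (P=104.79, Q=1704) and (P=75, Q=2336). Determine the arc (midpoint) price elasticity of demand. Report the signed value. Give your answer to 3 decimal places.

ΔQ = 2336 − 1704 = 632; ΔP = 75 − 104.79 = -29.79.
Midpoints: P̄ = 89.90, Q̄ = 2020.0.
ε = (ΔQ/ΔP)(P̄/Q̄) = (632/-29.79)(89.90/2020.0).

-0.944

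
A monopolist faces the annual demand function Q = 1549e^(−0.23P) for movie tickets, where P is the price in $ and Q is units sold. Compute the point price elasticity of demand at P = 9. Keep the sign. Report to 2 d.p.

At P = 9, Q = 195.462.
dQ/dP = −0.23·1549e^(−0.23P) = −0.23Q = -44.956.
ε = (dQ/dP)(P/Q) = (-44.956)(9/195.462).

-2.07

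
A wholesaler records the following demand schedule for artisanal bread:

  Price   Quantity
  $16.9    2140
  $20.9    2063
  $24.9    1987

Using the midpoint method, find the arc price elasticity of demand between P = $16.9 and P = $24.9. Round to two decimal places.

At P = 16.9, Q = 2140; at P = 24.9, Q = 1987.
ΔQ = -153, ΔP = 8.0. Midpoints: P̄ = 20.90, Q̄ = 2063.5.
ε = (ΔQ/ΔP)(P̄/Q̄) = (-153/8.0)(20.90/2063.5).

-0.19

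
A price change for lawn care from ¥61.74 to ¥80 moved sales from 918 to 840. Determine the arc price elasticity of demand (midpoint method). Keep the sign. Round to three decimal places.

ΔQ = 840 − 918 = -78; ΔP = 80 − 61.74 = 18.26.
Midpoints: P̄ = 70.87, Q̄ = 879.0.
ε = (ΔQ/ΔP)(P̄/Q̄) = (-78/18.26)(70.87/879.0).

-0.344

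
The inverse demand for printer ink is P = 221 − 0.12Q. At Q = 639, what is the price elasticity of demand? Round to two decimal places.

-1.88

At Q = 639, P = 221 − 0.12(639) = 144.32.
dP/dQ = −0.12, so dQ/dP = 1/(−0.12) = -8.333.
ε = (dQ/dP)(P/Q) = (-8.333)(144.32/639).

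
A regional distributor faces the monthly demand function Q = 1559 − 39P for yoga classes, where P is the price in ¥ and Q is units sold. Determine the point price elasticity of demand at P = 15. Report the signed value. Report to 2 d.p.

-0.60

At P = 15, Q = 974.
dQ/dP = −39.
ε = (dQ/dP)(P/Q) = (-39)(15/974).
|ε| < 1, so demand is inelastic at this price.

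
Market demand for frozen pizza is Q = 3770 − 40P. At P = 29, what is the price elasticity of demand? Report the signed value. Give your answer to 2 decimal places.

-0.44

At P = 29, Q = 2610.
dQ/dP = −40.
ε = (dQ/dP)(P/Q) = (-40)(29/2610).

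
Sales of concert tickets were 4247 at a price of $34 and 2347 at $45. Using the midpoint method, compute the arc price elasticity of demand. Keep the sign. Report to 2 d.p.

ΔQ = 2347 − 4247 = -1900; ΔP = 45 − 34 = 11.
Midpoints: P̄ = 39.50, Q̄ = 3297.0.
ε = (ΔQ/ΔP)(P̄/Q̄) = (-1900/11)(39.50/3297.0).

-2.07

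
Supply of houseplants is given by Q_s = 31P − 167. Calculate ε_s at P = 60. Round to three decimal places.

1.099

At P = 60, Q_s = 1693.
dQ_s/dP = 31.
ε_s = (dQ_s/dP)(P/Q_s) = (31)(60/1693).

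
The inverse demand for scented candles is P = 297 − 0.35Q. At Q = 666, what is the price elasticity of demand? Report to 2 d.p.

At Q = 666, P = 297 − 0.35(666) = 63.90.
dP/dQ = −0.35, so dQ/dP = 1/(−0.35) = -2.857.
ε = (dQ/dP)(P/Q) = (-2.857)(63.90/666).

-0.27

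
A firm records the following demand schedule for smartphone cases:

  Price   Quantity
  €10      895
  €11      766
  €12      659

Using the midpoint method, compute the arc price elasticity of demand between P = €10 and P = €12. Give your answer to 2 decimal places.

At P = 10, Q = 895; at P = 12, Q = 659.
ΔQ = -236, ΔP = 2. Midpoints: P̄ = 11.00, Q̄ = 777.0.
ε = (ΔQ/ΔP)(P̄/Q̄) = (-236/2)(11.00/777.0).

-1.67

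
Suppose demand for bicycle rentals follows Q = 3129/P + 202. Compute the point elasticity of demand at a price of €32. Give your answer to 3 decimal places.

At P = 32, Q = 299.781.
dQ/dP = −3129/P² = -3.056.
ε = (dQ/dP)(P/Q) = (-3.056)(32/299.781).
|ε| < 1, so demand is inelastic at this price.

-0.326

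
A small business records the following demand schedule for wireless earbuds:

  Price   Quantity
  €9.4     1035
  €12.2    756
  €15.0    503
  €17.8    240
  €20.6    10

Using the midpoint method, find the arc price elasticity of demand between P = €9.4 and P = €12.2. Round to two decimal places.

-1.20

At P = 9.4, Q = 1035; at P = 12.2, Q = 756.
ΔQ = -279, ΔP = 2.8. Midpoints: P̄ = 10.80, Q̄ = 895.5.
ε = (ΔQ/ΔP)(P̄/Q̄) = (-279/2.8)(10.80/895.5).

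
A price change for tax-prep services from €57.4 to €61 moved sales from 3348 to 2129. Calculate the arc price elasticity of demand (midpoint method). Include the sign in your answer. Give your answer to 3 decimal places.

ΔQ = 2129 − 3348 = -1219; ΔP = 61 − 57.4 = 3.6.
Midpoints: P̄ = 59.20, Q̄ = 2738.5.
ε = (ΔQ/ΔP)(P̄/Q̄) = (-1219/3.6)(59.20/2738.5).

-7.320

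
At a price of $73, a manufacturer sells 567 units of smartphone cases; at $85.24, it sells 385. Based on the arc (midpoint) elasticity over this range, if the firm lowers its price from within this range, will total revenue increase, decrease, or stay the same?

increase

Arc ε = (-182/12.24)(79.12/476.0) ≈ -2.472.
|ε| = 2.47 > 1, so demand is elastic. A price cut therefore raises total revenue.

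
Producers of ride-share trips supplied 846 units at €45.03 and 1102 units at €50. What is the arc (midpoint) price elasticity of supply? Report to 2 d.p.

ΔQ = 1102 − 846 = 256; ΔP = 50 − 45.03 = 4.97.
Midpoints: P̄ = 47.52, Q̄ = 974.0.
ε_s = (ΔQ/ΔP)(P̄/Q̄) = (256/4.97)(47.52/974.0).

2.51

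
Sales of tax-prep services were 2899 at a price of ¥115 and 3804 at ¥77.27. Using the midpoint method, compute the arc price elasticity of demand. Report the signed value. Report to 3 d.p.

-0.688

ΔQ = 3804 − 2899 = 905; ΔP = 77.27 − 115 = -37.73.
Midpoints: P̄ = 96.13, Q̄ = 3351.5.
ε = (ΔQ/ΔP)(P̄/Q̄) = (905/-37.73)(96.13/3351.5).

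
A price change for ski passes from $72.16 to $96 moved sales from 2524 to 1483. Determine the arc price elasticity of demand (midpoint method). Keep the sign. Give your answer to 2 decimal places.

ΔQ = 1483 − 2524 = -1041; ΔP = 96 − 72.16 = 23.84.
Midpoints: P̄ = 84.08, Q̄ = 2003.5.
ε = (ΔQ/ΔP)(P̄/Q̄) = (-1041/23.84)(84.08/2003.5).

-1.83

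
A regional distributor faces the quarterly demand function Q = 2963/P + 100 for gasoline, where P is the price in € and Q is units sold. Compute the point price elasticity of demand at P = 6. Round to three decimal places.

-0.832

At P = 6, Q = 593.833.
dQ/dP = −2963/P² = -82.306.
ε = (dQ/dP)(P/Q) = (-82.306)(6/593.833).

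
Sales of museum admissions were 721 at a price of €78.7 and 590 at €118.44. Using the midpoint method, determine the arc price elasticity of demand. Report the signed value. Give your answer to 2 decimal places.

-0.50

ΔQ = 590 − 721 = -131; ΔP = 118.44 − 78.7 = 39.74.
Midpoints: P̄ = 98.57, Q̄ = 655.5.
ε = (ΔQ/ΔP)(P̄/Q̄) = (-131/39.74)(98.57/655.5).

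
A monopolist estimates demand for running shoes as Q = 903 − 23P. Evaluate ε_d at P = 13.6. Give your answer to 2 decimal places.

At P = 13.6, Q = 590.200.
dQ/dP = −23.
ε = (dQ/dP)(P/Q) = (-23)(13.6/590.200).

-0.53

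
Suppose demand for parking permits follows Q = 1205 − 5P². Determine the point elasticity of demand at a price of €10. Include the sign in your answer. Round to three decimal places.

At P = 10, Q = 705.
dQ/dP = −10P = -100.
ε = (dQ/dP)(P/Q) = (-100)(10/705).
|ε| > 1, so demand is elastic at this price.

-1.418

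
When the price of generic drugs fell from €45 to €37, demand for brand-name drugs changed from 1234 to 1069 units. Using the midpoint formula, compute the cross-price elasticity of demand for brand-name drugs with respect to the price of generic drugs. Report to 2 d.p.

0.73

ΔQ_x = 1069 − 1234 = -165; ΔP_y = 37 − 45 = -8.
Midpoints: P̄_y = 41.00, Q̄_x = 1151.5.
ε_xy = (ΔQ_x/ΔP_y)(P̄_y/Q̄_x) = (-165/-8)(41.00/1151.5).
ε_xy > 0, so the goods are substitutes.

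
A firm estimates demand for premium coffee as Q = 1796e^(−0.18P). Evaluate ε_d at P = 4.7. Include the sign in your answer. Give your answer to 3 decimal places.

At P = 4.7, Q = 770.714.
dQ/dP = −0.18·1796e^(−0.18P) = −0.18Q = -138.729.
ε = (dQ/dP)(P/Q) = (-138.729)(4.7/770.714).

-0.846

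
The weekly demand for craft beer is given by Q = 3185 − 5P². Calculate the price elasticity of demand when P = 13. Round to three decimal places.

-0.722

At P = 13, Q = 2340.
dQ/dP = −10P = -130.
ε = (dQ/dP)(P/Q) = (-130)(13/2340).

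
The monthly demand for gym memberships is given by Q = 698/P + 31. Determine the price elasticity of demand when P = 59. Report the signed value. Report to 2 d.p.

At P = 59, Q = 42.831.
dQ/dP = −698/P² = -0.201.
ε = (dQ/dP)(P/Q) = (-0.201)(59/42.831).
|ε| < 1, so demand is inelastic at this price.

-0.28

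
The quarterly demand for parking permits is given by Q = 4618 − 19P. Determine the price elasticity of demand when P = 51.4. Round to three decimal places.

At P = 51.4, Q = 3641.400.
dQ/dP = −19.
ε = (dQ/dP)(P/Q) = (-19)(51.4/3641.400).
|ε| < 1, so demand is inelastic at this price.

-0.268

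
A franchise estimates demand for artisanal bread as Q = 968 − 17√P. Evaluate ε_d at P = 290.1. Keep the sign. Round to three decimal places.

At P = 290.1, Q = 678.451.
dQ/dP = −17/(2√P) = -0.499.
ε = (dQ/dP)(P/Q) = (-0.499)(290.1/678.451).
|ε| < 1, so demand is inelastic at this price.

-0.213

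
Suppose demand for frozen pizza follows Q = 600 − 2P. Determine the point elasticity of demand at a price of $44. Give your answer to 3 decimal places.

-0.172

At P = 44, Q = 512.
dQ/dP = −2.
ε = (dQ/dP)(P/Q) = (-2)(44/512).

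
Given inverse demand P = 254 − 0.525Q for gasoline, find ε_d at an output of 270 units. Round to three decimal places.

At Q = 270, P = 254 − 0.525(270) = 112.25.
dP/dQ = −0.525, so dQ/dP = 1/(−0.525) = -1.905.
ε = (dQ/dP)(P/Q) = (-1.905)(112.25/270).

-0.792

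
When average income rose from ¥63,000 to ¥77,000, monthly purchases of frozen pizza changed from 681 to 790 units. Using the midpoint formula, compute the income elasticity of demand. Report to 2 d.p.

ΔQ = 109, ΔI = 14000. Midpoints: Ī = 70,000, Q̄ = 735.5.
ε_I = (ΔQ/ΔI)(Ī/Q̄) = (109/14000)(70000/735.5).

0.74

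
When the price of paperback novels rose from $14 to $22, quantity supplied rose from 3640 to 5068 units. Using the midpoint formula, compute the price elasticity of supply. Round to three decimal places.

0.738

ΔQ = 5068 − 3640 = 1428; ΔP = 22 − 14 = 8.
Midpoints: P̄ = 18.00, Q̄ = 4354.0.
ε_s = (ΔQ/ΔP)(P̄/Q̄) = (1428/8)(18.00/4354.0).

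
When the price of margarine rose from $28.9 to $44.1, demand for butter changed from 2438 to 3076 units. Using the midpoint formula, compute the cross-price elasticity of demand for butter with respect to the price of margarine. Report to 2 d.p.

0.56

ΔQ_x = 3076 − 2438 = 638; ΔP_y = 44.1 − 28.9 = 15.2.
Midpoints: P̄_y = 36.50, Q̄_x = 2757.0.
ε_xy = (ΔQ_x/ΔP_y)(P̄_y/Q̄_x) = (638/15.2)(36.50/2757.0).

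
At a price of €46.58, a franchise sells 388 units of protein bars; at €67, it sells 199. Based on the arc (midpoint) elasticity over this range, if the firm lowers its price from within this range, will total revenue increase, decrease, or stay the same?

Arc ε = (-189/20.42)(56.79/293.5) ≈ -1.791.
|ε| = 1.79 > 1, so demand is elastic. A price cut therefore raises total revenue.

increase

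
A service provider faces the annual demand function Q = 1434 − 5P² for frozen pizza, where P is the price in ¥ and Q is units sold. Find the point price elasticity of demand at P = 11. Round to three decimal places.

-1.460

At P = 11, Q = 829.
dQ/dP = −10P = -110.
ε = (dQ/dP)(P/Q) = (-110)(11/829).
|ε| > 1, so demand is elastic at this price.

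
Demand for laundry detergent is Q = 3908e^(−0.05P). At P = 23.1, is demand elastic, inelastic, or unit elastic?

Q = 1231.245, dQ/dP = -61.562.
ε = (dQ/dP)(P/Q) ≈ -1.155.
|ε| = 1.16 > 1.

elastic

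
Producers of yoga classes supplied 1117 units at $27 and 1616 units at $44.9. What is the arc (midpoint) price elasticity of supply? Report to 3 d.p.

0.733

ΔQ = 1616 − 1117 = 499; ΔP = 44.9 − 27 = 17.9.
Midpoints: P̄ = 35.95, Q̄ = 1366.5.
ε_s = (ΔQ/ΔP)(P̄/Q̄) = (499/17.9)(35.95/1366.5).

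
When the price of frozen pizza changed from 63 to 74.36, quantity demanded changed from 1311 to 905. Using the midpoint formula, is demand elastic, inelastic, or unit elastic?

elastic

Arc ε ≈ -2.215.
|ε| = 2.22 > 1.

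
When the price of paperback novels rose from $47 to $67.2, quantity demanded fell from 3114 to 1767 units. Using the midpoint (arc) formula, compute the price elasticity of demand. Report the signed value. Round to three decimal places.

-1.560

ΔQ = 1767 − 3114 = -1347; ΔP = 67.2 − 47 = 20.2.
Midpoints: P̄ = 57.10, Q̄ = 2440.5.
ε = (ΔQ/ΔP)(P̄/Q̄) = (-1347/20.2)(57.10/2440.5).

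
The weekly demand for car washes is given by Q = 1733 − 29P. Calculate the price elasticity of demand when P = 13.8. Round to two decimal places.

At P = 13.8, Q = 1332.800.
dQ/dP = −29.
ε = (dQ/dP)(P/Q) = (-29)(13.8/1332.800).
|ε| < 1, so demand is inelastic at this price.

-0.30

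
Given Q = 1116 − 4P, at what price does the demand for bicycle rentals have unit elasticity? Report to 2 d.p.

For linear demand Q = a − bP, ε = −bP/(a − bP). |ε| = 1 when bP = a − bP, i.e. P = a/(2b).
P = 1116/(2·4) = 1116/8 = 139.5000.

139.50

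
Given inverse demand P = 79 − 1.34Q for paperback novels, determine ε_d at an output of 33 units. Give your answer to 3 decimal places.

-0.787

At Q = 33, P = 79 − 1.34(33) = 34.78.
dP/dQ = −1.34, so dQ/dP = 1/(−1.34) = -0.746.
ε = (dQ/dP)(P/Q) = (-0.746)(34.78/33).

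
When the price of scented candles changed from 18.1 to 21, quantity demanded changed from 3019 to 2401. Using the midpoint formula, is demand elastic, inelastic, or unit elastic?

elastic

Arc ε ≈ -1.537.
|ε| = 1.54 > 1.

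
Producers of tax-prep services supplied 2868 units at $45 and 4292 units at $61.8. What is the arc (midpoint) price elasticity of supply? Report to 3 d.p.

ΔQ = 4292 − 2868 = 1424; ΔP = 61.8 − 45 = 16.8.
Midpoints: P̄ = 53.40, Q̄ = 3580.0.
ε_s = (ΔQ/ΔP)(P̄/Q̄) = (1424/16.8)(53.40/3580.0).

1.264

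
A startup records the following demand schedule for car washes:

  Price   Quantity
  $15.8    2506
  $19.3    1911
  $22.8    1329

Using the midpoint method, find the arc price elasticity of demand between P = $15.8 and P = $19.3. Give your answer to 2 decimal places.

-1.35

At P = 15.8, Q = 2506; at P = 19.3, Q = 1911.
ΔQ = -595, ΔP = 3.5. Midpoints: P̄ = 17.55, Q̄ = 2208.5.
ε = (ΔQ/ΔP)(P̄/Q̄) = (-595/3.5)(17.55/2208.5).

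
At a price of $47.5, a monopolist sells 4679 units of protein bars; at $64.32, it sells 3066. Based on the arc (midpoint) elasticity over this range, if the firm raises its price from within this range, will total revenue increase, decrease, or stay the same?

decrease

Arc ε = (-1613/16.82)(55.91/3872.5) ≈ -1.385.
|ε| = 1.38 > 1, so demand is elastic. A price rise therefore reduces total revenue.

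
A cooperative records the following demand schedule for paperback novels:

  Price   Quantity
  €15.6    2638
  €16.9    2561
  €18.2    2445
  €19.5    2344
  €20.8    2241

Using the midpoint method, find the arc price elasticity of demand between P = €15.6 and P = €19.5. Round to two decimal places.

At P = 15.6, Q = 2638; at P = 19.5, Q = 2344.
ΔQ = -294, ΔP = 3.9. Midpoints: P̄ = 17.55, Q̄ = 2491.0.
ε = (ΔQ/ΔP)(P̄/Q̄) = (-294/3.9)(17.55/2491.0).

-0.53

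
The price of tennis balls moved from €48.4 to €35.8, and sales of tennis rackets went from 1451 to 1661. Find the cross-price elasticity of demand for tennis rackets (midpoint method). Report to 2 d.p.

-0.45

ΔQ_x = 1661 − 1451 = 210; ΔP_y = 35.8 − 48.4 = -12.6.
Midpoints: P̄_y = 42.10, Q̄_x = 1556.0.
ε_xy = (ΔQ_x/ΔP_y)(P̄_y/Q̄_x) = (210/-12.6)(42.10/1556.0).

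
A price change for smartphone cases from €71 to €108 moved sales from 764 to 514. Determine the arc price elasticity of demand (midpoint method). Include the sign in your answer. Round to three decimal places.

ΔQ = 514 − 764 = -250; ΔP = 108 − 71 = 37.
Midpoints: P̄ = 89.50, Q̄ = 639.0.
ε = (ΔQ/ΔP)(P̄/Q̄) = (-250/37)(89.50/639.0).

-0.946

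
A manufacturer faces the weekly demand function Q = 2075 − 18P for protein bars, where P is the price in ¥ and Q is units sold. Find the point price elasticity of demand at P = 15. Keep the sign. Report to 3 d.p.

At P = 15, Q = 1805.
dQ/dP = −18.
ε = (dQ/dP)(P/Q) = (-18)(15/1805).

-0.150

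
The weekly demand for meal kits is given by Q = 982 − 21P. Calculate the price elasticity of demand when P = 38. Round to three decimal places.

-4.337

At P = 38, Q = 184.
dQ/dP = −21.
ε = (dQ/dP)(P/Q) = (-21)(38/184).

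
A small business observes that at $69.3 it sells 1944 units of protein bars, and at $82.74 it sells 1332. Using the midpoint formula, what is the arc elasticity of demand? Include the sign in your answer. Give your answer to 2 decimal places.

-2.11

ΔQ = 1332 − 1944 = -612; ΔP = 82.74 − 69.3 = 13.44.
Midpoints: P̄ = 76.02, Q̄ = 1638.0.
ε = (ΔQ/ΔP)(P̄/Q̄) = (-612/13.44)(76.02/1638.0).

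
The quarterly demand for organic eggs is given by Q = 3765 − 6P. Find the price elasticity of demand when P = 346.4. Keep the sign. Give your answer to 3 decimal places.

At P = 346.4, Q = 1686.600.
dQ/dP = −6.
ε = (dQ/dP)(P/Q) = (-6)(346.4/1686.600).
|ε| > 1, so demand is elastic at this price.

-1.232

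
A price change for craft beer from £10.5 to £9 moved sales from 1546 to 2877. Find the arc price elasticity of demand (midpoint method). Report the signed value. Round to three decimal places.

ΔQ = 2877 − 1546 = 1331; ΔP = 9 − 10.5 = -1.5.
Midpoints: P̄ = 9.75, Q̄ = 2211.5.
ε = (ΔQ/ΔP)(P̄/Q̄) = (1331/-1.5)(9.75/2211.5).

-3.912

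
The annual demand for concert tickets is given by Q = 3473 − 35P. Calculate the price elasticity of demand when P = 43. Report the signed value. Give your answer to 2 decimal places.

At P = 43, Q = 1968.
dQ/dP = −35.
ε = (dQ/dP)(P/Q) = (-35)(43/1968).

-0.76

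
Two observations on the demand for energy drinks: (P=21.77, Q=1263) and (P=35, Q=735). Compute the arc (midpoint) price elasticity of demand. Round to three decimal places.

-1.134

ΔQ = 735 − 1263 = -528; ΔP = 35 − 21.77 = 13.23.
Midpoints: P̄ = 28.38, Q̄ = 999.0.
ε = (ΔQ/ΔP)(P̄/Q̄) = (-528/13.23)(28.38/999.0).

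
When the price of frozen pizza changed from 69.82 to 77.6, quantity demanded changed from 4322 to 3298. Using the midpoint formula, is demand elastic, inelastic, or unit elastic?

Arc ε ≈ -2.546.
|ε| = 2.55 > 1.

elastic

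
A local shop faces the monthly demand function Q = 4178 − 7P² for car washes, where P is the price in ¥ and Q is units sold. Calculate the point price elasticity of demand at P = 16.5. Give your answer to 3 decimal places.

-1.677

At P = 16.5, Q = 2272.250.
dQ/dP = −14P = -231.
ε = (dQ/dP)(P/Q) = (-231)(16.5/2272.250).
|ε| > 1, so demand is elastic at this price.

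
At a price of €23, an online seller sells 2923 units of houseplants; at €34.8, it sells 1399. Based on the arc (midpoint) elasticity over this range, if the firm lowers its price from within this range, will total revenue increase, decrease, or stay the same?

Arc ε = (-1524/11.8)(28.90/2161.0) ≈ -1.727.
|ε| = 1.73 > 1, so demand is elastic. A price cut therefore raises total revenue.

increase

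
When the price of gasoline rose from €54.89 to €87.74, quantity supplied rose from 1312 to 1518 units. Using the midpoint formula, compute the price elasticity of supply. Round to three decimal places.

0.316

ΔQ = 1518 − 1312 = 206; ΔP = 87.74 − 54.89 = 32.85.
Midpoints: P̄ = 71.31, Q̄ = 1415.0.
ε_s = (ΔQ/ΔP)(P̄/Q̄) = (206/32.85)(71.31/1415.0).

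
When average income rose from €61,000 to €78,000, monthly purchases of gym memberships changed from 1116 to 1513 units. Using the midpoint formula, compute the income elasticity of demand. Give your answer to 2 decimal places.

ΔQ = 397, ΔI = 17000. Midpoints: Ī = 69,500, Q̄ = 1314.5.
ε_I = (ΔQ/ΔI)(Ī/Q̄) = (397/17000)(69500/1314.5).

1.23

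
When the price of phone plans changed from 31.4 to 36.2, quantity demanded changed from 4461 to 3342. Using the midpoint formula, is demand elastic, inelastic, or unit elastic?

Arc ε ≈ -2.020.
|ε| = 2.02 > 1.

elastic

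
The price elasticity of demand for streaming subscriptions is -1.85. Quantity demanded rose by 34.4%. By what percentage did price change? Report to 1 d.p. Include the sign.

-18.6%

%ΔP ≈ %ΔQ / ε = (34.4%)/(-1.85) = -18.59%.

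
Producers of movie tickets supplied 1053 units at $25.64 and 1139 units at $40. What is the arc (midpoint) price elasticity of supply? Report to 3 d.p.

ΔQ = 1139 − 1053 = 86; ΔP = 40 − 25.64 = 14.36.
Midpoints: P̄ = 32.82, Q̄ = 1096.0.
ε_s = (ΔQ/ΔP)(P̄/Q̄) = (86/14.36)(32.82/1096.0).

0.179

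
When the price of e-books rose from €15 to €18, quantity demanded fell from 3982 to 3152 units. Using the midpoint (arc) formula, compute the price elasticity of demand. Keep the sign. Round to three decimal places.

-1.280

ΔQ = 3152 − 3982 = -830; ΔP = 18 − 15 = 3.
Midpoints: P̄ = 16.50, Q̄ = 3567.0.
ε = (ΔQ/ΔP)(P̄/Q̄) = (-830/3)(16.50/3567.0).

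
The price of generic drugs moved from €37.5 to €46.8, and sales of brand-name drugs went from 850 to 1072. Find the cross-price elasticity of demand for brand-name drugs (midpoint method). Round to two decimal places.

ΔQ_x = 1072 − 850 = 222; ΔP_y = 46.8 − 37.5 = 9.3.
Midpoints: P̄_y = 42.15, Q̄_x = 961.0.
ε_xy = (ΔQ_x/ΔP_y)(P̄_y/Q̄_x) = (222/9.3)(42.15/961.0).

1.05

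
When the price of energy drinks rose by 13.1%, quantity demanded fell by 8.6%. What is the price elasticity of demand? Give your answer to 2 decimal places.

-0.66

ε = %ΔQ / %ΔP = (-8.6)/(13.1) = -0.656.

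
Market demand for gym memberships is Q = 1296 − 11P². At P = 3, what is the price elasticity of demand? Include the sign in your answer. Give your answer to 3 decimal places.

At P = 3, Q = 1197.
dQ/dP = −22P = -66.
ε = (dQ/dP)(P/Q) = (-66)(3/1197).

-0.165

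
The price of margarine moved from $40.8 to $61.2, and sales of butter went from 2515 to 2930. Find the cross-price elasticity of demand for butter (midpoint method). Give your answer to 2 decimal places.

ΔQ_x = 2930 − 2515 = 415; ΔP_y = 61.2 − 40.8 = 20.4.
Midpoints: P̄_y = 51.00, Q̄_x = 2722.5.
ε_xy = (ΔQ_x/ΔP_y)(P̄_y/Q̄_x) = (415/20.4)(51.00/2722.5).
ε_xy > 0, so the goods are substitutes.

0.38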